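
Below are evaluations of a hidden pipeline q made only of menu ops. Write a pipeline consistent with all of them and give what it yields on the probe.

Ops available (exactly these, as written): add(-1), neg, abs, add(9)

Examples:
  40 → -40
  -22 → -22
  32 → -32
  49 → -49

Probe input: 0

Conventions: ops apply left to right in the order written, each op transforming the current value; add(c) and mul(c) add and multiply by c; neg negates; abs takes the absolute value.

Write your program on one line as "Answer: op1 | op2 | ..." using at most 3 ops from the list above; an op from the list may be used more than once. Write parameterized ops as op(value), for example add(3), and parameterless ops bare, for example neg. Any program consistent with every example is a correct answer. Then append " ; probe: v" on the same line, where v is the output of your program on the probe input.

abs | neg ; probe: 0

Check, running the answer program on each example:
  40 -> 40 -> -40
  -22 -> 22 -> -22
  32 -> 32 -> -32
  49 -> 49 -> -49
  probe: 0 -> 0 -> 0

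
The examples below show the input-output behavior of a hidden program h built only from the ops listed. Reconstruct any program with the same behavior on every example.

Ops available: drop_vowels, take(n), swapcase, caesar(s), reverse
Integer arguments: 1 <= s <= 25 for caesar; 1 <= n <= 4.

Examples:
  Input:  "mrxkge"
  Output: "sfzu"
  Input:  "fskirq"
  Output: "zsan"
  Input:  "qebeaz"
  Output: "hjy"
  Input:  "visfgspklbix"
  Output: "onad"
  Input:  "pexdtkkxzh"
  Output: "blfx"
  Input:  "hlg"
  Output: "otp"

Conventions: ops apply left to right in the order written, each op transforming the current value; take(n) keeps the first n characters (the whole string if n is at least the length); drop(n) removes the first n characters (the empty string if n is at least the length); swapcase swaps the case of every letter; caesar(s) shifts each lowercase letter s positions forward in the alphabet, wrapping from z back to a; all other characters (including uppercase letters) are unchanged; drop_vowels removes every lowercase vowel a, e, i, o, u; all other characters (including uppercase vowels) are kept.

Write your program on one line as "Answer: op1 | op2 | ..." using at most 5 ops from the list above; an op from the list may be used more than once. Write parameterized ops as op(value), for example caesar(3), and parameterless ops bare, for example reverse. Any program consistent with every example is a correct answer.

drop_vowels | take(4) | caesar(25) | reverse | caesar(9)

Check, running the answer program on each example:
  "mrxkge" -> "mrxkg" -> "mrxk" -> "lqwj" -> "jwql" -> "sfzu"
  "fskirq" -> "fskrq" -> "fskr" -> "erjq" -> "qjre" -> "zsan"
  "qebeaz" -> "qbz" -> "qbz" -> "pay" -> "yap" -> "hjy"
  "visfgspklbix" -> "vsfgspklbx" -> "vsfg" -> "uref" -> "feru" -> "onad"
  "pexdtkkxzh" -> "pxdtkkxzh" -> "pxdt" -> "owcs" -> "scwo" -> "blfx"
  "hlg" -> "hlg" -> "hlg" -> "gkf" -> "fkg" -> "otp"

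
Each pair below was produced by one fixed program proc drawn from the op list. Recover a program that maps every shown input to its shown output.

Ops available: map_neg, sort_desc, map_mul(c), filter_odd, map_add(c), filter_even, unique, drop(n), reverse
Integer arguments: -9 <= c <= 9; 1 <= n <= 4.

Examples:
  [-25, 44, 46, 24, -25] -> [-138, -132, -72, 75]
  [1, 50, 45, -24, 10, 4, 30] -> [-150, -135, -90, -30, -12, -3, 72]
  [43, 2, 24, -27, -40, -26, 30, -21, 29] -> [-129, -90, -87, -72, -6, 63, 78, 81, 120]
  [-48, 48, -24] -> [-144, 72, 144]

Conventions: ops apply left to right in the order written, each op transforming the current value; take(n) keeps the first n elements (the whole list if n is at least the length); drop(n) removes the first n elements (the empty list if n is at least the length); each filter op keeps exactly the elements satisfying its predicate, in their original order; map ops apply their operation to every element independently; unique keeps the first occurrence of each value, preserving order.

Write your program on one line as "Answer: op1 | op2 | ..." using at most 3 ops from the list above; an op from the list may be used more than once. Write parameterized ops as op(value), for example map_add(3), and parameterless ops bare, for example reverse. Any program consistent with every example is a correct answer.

sort_desc | map_mul(-3) | unique

Check, running the answer program on each example:
  [-25, 44, 46, 24, -25] -> [46, 44, 24, -25, -25] -> [-138, -132, -72, 75, 75] -> [-138, -132, -72, 75]
  [1, 50, 45, -24, 10, 4, 30] -> [50, 45, 30, 10, 4, 1, -24] -> [-150, -135, -90, -30, -12, -3, 72] -> [-150, -135, -90, -30, -12, -3, 72]
  [43, 2, 24, -27, -40, -26, 30, -21, 29] -> [43, 30, 29, 24, 2, -21, -26, -27, -40] -> [-129, -90, -87, -72, -6, 63, 78, 81, 120] -> [-129, -90, -87, -72, -6, 63, 78, 81, 120]
  [-48, 48, -24] -> [48, -24, -48] -> [-144, 72, 144] -> [-144, 72, 144]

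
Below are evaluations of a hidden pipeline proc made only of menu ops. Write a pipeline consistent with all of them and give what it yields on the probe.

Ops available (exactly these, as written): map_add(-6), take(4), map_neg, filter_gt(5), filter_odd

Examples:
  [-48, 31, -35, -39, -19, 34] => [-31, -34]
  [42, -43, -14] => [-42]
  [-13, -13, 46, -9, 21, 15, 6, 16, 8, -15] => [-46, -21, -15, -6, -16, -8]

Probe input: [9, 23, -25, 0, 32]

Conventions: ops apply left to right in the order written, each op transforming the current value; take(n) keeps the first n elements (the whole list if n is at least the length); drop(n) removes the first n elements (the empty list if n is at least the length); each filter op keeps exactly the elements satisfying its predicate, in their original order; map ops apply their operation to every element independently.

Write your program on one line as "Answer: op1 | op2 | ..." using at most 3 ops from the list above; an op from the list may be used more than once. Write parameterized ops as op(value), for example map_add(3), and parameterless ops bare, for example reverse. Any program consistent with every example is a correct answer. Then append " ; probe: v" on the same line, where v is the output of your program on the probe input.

filter_gt(5) | map_neg ; probe: [-9, -23, -32]

Check, running the answer program on each example:
  [-48, 31, -35, -39, -19, 34] -> [31, 34] -> [-31, -34]
  [42, -43, -14] -> [42] -> [-42]
  [-13, -13, 46, -9, 21, 15, 6, 16, 8, -15] -> [46, 21, 15, 6, 16, 8] -> [-46, -21, -15, -6, -16, -8]
  probe: [9, 23, -25, 0, 32] -> [9, 23, 32] -> [-9, -23, -32]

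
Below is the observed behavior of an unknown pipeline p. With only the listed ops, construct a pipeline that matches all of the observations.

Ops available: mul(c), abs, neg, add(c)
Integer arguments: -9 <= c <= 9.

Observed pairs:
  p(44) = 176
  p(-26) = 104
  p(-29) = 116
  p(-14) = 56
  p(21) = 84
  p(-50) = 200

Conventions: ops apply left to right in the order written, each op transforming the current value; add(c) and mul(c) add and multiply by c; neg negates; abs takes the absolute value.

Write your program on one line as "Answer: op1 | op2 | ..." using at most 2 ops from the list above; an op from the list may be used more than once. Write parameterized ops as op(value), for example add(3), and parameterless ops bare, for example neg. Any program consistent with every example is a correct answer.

mul(4) | abs

Check, running the answer program on each example:
  44 -> 176 -> 176
  -26 -> -104 -> 104
  -29 -> -116 -> 116
  -14 -> -56 -> 56
  21 -> 84 -> 84
  -50 -> -200 -> 200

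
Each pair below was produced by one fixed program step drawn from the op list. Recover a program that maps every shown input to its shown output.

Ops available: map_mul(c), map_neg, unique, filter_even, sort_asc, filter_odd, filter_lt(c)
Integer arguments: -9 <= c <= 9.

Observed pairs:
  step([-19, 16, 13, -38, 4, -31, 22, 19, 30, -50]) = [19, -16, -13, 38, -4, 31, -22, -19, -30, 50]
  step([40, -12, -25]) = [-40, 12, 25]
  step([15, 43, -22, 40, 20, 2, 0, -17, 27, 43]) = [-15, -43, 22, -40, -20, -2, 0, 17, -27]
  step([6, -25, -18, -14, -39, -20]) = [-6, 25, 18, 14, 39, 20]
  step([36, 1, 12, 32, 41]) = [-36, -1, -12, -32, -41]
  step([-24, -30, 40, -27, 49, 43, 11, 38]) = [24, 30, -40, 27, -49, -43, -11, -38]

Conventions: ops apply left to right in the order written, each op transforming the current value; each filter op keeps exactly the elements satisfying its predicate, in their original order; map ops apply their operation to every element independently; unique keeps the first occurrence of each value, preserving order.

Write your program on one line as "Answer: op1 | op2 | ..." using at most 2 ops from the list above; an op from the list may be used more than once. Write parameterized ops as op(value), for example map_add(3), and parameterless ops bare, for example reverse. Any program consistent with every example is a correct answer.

unique | map_neg

Check, running the answer program on each example:
  [-19, 16, 13, -38, 4, -31, 22, 19, 30, -50] -> [-19, 16, 13, -38, 4, -31, 22, 19, 30, -50] -> [19, -16, -13, 38, -4, 31, -22, -19, -30, 50]
  [40, -12, -25] -> [40, -12, -25] -> [-40, 12, 25]
  [15, 43, -22, 40, 20, 2, 0, -17, 27, 43] -> [15, 43, -22, 40, 20, 2, 0, -17, 27] -> [-15, -43, 22, -40, -20, -2, 0, 17, -27]
  [6, -25, -18, -14, -39, -20] -> [6, -25, -18, -14, -39, -20] -> [-6, 25, 18, 14, 39, 20]
  [36, 1, 12, 32, 41] -> [36, 1, 12, 32, 41] -> [-36, -1, -12, -32, -41]
  [-24, -30, 40, -27, 49, 43, 11, 38] -> [-24, -30, 40, -27, 49, 43, 11, 38] -> [24, 30, -40, 27, -49, -43, -11, -38]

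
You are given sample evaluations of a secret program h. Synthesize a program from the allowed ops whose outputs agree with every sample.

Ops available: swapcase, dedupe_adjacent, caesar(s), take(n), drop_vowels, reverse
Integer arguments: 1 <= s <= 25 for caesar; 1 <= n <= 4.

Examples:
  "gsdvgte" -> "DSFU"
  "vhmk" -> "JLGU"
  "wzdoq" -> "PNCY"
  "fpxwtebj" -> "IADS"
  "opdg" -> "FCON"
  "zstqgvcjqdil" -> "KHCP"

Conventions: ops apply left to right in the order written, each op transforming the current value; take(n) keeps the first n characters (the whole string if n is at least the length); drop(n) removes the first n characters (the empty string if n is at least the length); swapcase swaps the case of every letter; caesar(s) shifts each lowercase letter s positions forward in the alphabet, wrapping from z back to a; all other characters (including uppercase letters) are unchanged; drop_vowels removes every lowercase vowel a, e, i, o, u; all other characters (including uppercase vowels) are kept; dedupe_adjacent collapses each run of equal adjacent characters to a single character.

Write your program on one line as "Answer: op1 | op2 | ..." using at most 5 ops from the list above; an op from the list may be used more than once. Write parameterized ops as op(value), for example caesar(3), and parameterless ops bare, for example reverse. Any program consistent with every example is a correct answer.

reverse | take(4) | caesar(23) | caesar(2) | swapcase

Check, running the answer program on each example:
  "gsdvgte" -> "etgvdsg" -> "etgv" -> "bqds" -> "dsfu" -> "DSFU"
  "vhmk" -> "kmhv" -> "kmhv" -> "hjes" -> "jlgu" -> "JLGU"
  "wzdoq" -> "qodzw" -> "qodz" -> "nlaw" -> "pncy" -> "PNCY"
  "fpxwtebj" -> "jbetwxpf" -> "jbet" -> "gybq" -> "iads" -> "IADS"
  "opdg" -> "gdpo" -> "gdpo" -> "daml" -> "fcon" -> "FCON"
  "zstqgvcjqdil" -> "lidqjcvgqtsz" -> "lidq" -> "ifan" -> "khcp" -> "KHCP"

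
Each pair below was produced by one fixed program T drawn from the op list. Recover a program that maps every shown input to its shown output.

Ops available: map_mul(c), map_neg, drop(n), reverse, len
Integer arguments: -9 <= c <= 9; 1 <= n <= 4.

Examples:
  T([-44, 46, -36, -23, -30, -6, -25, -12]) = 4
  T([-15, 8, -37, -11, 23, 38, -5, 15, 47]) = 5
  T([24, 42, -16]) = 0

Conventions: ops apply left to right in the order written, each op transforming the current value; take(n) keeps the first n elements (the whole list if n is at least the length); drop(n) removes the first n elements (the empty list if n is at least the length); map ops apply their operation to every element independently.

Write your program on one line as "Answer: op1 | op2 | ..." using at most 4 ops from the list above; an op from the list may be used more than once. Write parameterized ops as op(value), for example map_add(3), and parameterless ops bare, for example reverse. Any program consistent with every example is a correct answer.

reverse | drop(4) | reverse | len

Check, running the answer program on each example:
  [-44, 46, -36, -23, -30, -6, -25, -12] -> [-12, -25, -6, -30, -23, -36, 46, -44] -> [-23, -36, 46, -44] -> [-44, 46, -36, -23] -> 4
  [-15, 8, -37, -11, 23, 38, -5, 15, 47] -> [47, 15, -5, 38, 23, -11, -37, 8, -15] -> [23, -11, -37, 8, -15] -> [-15, 8, -37, -11, 23] -> 5
  [24, 42, -16] -> [-16, 42, 24] -> [] -> [] -> 0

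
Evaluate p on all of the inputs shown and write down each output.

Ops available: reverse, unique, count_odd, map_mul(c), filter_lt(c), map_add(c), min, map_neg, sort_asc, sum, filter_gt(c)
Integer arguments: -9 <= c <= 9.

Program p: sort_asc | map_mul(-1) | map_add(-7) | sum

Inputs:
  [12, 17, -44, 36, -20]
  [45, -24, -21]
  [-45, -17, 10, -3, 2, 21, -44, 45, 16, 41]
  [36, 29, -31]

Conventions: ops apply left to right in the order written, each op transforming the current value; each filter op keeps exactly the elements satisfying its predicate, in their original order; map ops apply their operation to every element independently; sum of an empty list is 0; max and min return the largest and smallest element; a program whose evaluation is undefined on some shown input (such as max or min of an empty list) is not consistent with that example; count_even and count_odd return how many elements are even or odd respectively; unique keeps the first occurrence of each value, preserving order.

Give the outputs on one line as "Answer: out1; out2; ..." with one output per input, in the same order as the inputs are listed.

-36; -21; -96; -55

Execution, op by op:
  [12, 17, -44, 36, -20] -> [-44, -20, 12, 17, 36] -> [44, 20, -12, -17, -36] -> [37, 13, -19, -24, -43] -> -36
  [45, -24, -21] -> [-24, -21, 45] -> [24, 21, -45] -> [17, 14, -52] -> -21
  [-45, -17, 10, -3, 2, 21, -44, 45, 16, 41] -> [-45, -44, -17, -3, 2, 10, 16, 21, 41, 45] -> [45, 44, 17, 3, -2, -10, -16, -21, -41, -45] -> [38, 37, 10, -4, -9, -17, -23, -28, -48, -52] -> -96
  [36, 29, -31] -> [-31, 29, 36] -> [31, -29, -36] -> [24, -36, -43] -> -55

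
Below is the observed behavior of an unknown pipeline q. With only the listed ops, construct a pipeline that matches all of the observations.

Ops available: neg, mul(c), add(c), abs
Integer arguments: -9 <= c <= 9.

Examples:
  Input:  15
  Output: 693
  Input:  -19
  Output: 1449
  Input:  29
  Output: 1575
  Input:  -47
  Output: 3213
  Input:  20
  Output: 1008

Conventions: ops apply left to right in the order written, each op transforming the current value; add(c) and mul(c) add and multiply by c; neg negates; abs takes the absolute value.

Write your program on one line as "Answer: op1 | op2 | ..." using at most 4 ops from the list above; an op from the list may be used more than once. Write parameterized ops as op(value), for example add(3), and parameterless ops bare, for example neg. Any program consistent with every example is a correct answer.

add(-4) | mul(-7) | mul(-9) | abs

Check, running the answer program on each example:
  15 -> 11 -> -77 -> 693 -> 693
  -19 -> -23 -> 161 -> -1449 -> 1449
  29 -> 25 -> -175 -> 1575 -> 1575
  -47 -> -51 -> 357 -> -3213 -> 3213
  20 -> 16 -> -112 -> 1008 -> 1008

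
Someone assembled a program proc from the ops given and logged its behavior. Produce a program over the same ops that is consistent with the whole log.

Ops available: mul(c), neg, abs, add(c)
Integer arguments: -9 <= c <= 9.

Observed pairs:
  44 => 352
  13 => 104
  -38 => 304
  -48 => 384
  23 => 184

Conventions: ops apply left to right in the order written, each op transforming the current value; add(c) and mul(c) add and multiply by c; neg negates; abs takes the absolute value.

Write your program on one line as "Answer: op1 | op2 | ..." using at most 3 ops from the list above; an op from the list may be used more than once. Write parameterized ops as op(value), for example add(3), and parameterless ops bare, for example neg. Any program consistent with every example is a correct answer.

abs | mul(-8) | neg

Check, running the answer program on each example:
  44 -> 44 -> -352 -> 352
  13 -> 13 -> -104 -> 104
  -38 -> 38 -> -304 -> 304
  -48 -> 48 -> -384 -> 384
  23 -> 23 -> -184 -> 184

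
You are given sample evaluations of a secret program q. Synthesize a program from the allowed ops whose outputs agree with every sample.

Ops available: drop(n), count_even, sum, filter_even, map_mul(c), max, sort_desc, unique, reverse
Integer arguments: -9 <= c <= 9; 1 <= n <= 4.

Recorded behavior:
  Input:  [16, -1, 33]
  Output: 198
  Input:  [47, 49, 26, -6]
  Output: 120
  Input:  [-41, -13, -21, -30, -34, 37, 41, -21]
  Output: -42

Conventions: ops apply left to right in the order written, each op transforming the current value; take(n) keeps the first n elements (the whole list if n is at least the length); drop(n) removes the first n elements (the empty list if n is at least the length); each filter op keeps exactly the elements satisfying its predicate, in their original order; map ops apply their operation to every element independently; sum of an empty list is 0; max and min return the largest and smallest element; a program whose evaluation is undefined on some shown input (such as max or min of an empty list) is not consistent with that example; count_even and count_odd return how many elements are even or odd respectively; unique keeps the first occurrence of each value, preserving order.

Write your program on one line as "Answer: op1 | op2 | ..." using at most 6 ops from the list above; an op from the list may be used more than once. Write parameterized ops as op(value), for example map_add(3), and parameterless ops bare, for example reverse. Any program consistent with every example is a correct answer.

drop(2) | unique | map_mul(6) | sort_desc | sum

Check, running the answer program on each example:
  [16, -1, 33] -> [33] -> [33] -> [198] -> [198] -> 198
  [47, 49, 26, -6] -> [26, -6] -> [26, -6] -> [156, -36] -> [156, -36] -> 120
  [-41, -13, -21, -30, -34, 37, 41, -21] -> [-21, -30, -34, 37, 41, -21] -> [-21, -30, -34, 37, 41] -> [-126, -180, -204, 222, 246] -> [246, 222, -126, -180, -204] -> -42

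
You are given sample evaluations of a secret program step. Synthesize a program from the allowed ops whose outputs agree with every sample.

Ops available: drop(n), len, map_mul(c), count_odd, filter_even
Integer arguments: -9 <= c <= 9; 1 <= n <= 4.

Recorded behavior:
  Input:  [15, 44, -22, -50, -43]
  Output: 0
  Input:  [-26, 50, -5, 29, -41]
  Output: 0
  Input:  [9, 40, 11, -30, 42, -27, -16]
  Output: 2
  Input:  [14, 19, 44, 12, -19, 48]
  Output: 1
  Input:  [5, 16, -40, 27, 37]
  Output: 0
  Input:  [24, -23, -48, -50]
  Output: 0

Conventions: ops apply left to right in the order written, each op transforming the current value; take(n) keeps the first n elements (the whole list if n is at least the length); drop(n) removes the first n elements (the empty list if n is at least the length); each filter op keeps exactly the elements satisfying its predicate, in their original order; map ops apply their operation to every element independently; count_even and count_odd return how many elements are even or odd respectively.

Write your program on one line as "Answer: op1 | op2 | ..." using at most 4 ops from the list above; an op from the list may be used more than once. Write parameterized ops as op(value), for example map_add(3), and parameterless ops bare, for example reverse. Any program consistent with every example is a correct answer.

drop(4) | filter_even | len

Check, running the answer program on each example:
  [15, 44, -22, -50, -43] -> [-43] -> [] -> 0
  [-26, 50, -5, 29, -41] -> [-41] -> [] -> 0
  [9, 40, 11, -30, 42, -27, -16] -> [42, -27, -16] -> [42, -16] -> 2
  [14, 19, 44, 12, -19, 48] -> [-19, 48] -> [48] -> 1
  [5, 16, -40, 27, 37] -> [37] -> [] -> 0
  [24, -23, -48, -50] -> [] -> [] -> 0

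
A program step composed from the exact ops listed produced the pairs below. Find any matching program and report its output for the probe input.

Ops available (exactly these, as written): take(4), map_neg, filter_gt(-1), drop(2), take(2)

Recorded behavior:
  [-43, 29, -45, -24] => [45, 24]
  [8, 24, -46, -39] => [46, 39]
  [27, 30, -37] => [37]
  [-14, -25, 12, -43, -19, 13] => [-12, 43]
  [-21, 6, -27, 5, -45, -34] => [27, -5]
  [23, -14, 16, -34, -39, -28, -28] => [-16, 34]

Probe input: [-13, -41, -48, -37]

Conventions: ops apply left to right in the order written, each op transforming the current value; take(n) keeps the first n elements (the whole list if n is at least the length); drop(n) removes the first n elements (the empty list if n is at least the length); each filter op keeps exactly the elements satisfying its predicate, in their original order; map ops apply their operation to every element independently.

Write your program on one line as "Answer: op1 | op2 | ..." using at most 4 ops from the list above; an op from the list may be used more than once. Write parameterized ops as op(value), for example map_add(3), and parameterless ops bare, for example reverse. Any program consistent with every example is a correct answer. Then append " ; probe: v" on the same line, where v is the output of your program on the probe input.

map_neg | take(4) | drop(2) ; probe: [48, 37]

Check, running the answer program on each example:
  [-43, 29, -45, -24] -> [43, -29, 45, 24] -> [43, -29, 45, 24] -> [45, 24]
  [8, 24, -46, -39] -> [-8, -24, 46, 39] -> [-8, -24, 46, 39] -> [46, 39]
  [27, 30, -37] -> [-27, -30, 37] -> [-27, -30, 37] -> [37]
  [-14, -25, 12, -43, -19, 13] -> [14, 25, -12, 43, 19, -13] -> [14, 25, -12, 43] -> [-12, 43]
  [-21, 6, -27, 5, -45, -34] -> [21, -6, 27, -5, 45, 34] -> [21, -6, 27, -5] -> [27, -5]
  [23, -14, 16, -34, -39, -28, -28] -> [-23, 14, -16, 34, 39, 28, 28] -> [-23, 14, -16, 34] -> [-16, 34]
  probe: [-13, -41, -48, -37] -> [13, 41, 48, 37] -> [13, 41, 48, 37] -> [48, 37]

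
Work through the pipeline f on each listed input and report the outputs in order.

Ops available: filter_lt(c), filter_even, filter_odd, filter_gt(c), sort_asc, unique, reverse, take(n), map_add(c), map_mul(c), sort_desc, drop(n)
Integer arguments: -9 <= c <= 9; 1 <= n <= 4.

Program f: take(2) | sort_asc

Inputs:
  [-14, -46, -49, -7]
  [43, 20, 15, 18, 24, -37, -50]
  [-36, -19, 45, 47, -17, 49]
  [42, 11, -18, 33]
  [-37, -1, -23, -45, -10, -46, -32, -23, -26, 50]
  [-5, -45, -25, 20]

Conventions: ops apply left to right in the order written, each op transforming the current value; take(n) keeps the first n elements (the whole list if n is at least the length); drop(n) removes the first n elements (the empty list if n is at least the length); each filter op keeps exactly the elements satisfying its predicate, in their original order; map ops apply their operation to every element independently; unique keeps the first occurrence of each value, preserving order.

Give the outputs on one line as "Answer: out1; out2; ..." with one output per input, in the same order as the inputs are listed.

[-46, -14]; [20, 43]; [-36, -19]; [11, 42]; [-37, -1]; [-45, -5]

Execution, op by op:
  [-14, -46, -49, -7] -> [-14, -46] -> [-46, -14]
  [43, 20, 15, 18, 24, -37, -50] -> [43, 20] -> [20, 43]
  [-36, -19, 45, 47, -17, 49] -> [-36, -19] -> [-36, -19]
  [42, 11, -18, 33] -> [42, 11] -> [11, 42]
  [-37, -1, -23, -45, -10, -46, -32, -23, -26, 50] -> [-37, -1] -> [-37, -1]
  [-5, -45, -25, 20] -> [-5, -45] -> [-45, -5]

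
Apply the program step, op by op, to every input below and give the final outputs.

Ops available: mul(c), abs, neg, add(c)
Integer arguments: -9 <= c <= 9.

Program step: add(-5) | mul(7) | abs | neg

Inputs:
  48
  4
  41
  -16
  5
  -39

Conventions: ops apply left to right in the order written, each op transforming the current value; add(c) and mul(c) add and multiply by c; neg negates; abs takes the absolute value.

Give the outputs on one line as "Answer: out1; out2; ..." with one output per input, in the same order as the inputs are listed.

-301; -7; -252; -147; 0; -308

Execution, op by op:
  48 -> 43 -> 301 -> 301 -> -301
  4 -> -1 -> -7 -> 7 -> -7
  41 -> 36 -> 252 -> 252 -> -252
  -16 -> -21 -> -147 -> 147 -> -147
  5 -> 0 -> 0 -> 0 -> 0
  -39 -> -44 -> -308 -> 308 -> -308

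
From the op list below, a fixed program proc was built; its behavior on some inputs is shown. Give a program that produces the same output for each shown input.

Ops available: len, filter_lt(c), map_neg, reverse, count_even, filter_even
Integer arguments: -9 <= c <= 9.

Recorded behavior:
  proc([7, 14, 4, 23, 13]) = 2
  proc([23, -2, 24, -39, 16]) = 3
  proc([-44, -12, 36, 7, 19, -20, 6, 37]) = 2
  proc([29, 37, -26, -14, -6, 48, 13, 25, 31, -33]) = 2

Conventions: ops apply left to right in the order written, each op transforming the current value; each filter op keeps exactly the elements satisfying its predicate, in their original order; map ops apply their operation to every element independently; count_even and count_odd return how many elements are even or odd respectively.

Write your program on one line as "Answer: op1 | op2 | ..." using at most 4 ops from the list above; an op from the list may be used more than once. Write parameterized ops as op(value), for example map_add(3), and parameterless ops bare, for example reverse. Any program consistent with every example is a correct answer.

map_neg | filter_lt(7) | filter_even | len

Check, running the answer program on each example:
  [7, 14, 4, 23, 13] -> [-7, -14, -4, -23, -13] -> [-7, -14, -4, -23, -13] -> [-14, -4] -> 2
  [23, -2, 24, -39, 16] -> [-23, 2, -24, 39, -16] -> [-23, 2, -24, -16] -> [2, -24, -16] -> 3
  [-44, -12, 36, 7, 19, -20, 6, 37] -> [44, 12, -36, -7, -19, 20, -6, -37] -> [-36, -7, -19, -6, -37] -> [-36, -6] -> 2
  [29, 37, -26, -14, -6, 48, 13, 25, 31, -33] -> [-29, -37, 26, 14, 6, -48, -13, -25, -31, 33] -> [-29, -37, 6, -48, -13, -25, -31] -> [6, -48] -> 2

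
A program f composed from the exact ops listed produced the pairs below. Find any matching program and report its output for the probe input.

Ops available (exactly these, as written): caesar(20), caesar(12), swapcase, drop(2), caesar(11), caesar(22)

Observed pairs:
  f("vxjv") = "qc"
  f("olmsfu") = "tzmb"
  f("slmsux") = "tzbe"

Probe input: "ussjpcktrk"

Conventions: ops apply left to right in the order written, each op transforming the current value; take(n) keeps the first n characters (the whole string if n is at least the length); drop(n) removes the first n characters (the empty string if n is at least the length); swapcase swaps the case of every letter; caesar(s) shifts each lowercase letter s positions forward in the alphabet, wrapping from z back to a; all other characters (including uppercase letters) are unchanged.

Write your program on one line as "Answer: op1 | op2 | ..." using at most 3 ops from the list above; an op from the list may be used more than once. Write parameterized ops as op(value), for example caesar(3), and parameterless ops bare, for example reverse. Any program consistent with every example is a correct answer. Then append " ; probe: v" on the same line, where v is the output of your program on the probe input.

caesar(22) | caesar(11) | drop(2) ; probe: "zqwjrayr"

Check, running the answer program on each example:
  "vxjv" -> "rtfr" -> "ceqc" -> "qc"
  "olmsfu" -> "khiobq" -> "vstzmb" -> "tzmb"
  "slmsux" -> "ohioqt" -> "zstzbe" -> "tzbe"
  probe: "ussjpcktrk" -> "qooflygpng" -> "bzzqwjrayr" -> "zqwjrayr"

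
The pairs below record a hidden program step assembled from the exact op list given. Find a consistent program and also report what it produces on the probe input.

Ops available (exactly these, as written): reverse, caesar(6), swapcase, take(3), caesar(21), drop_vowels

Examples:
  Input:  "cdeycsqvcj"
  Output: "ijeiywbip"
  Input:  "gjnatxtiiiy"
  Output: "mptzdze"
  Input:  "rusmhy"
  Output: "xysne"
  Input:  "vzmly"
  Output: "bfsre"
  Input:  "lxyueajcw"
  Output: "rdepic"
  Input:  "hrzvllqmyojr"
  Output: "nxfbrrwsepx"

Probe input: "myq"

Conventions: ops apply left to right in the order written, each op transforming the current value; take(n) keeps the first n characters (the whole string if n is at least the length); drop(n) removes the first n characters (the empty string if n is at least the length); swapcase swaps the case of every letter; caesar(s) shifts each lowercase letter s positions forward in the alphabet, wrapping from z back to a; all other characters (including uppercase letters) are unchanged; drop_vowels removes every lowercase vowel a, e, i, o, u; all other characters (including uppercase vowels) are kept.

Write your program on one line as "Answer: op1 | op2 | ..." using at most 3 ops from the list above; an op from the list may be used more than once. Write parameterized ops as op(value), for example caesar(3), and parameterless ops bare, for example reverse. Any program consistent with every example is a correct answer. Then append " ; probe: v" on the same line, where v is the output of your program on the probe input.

drop_vowels | caesar(6) ; probe: "sew"

Check, running the answer program on each example:
  "cdeycsqvcj" -> "cdycsqvcj" -> "ijeiywbip"
  "gjnatxtiiiy" -> "gjntxty" -> "mptzdze"
  "rusmhy" -> "rsmhy" -> "xysne"
  "vzmly" -> "vzmly" -> "bfsre"
  "lxyueajcw" -> "lxyjcw" -> "rdepic"
  "hrzvllqmyojr" -> "hrzvllqmyjr" -> "nxfbrrwsepx"
  probe: "myq" -> "myq" -> "sew"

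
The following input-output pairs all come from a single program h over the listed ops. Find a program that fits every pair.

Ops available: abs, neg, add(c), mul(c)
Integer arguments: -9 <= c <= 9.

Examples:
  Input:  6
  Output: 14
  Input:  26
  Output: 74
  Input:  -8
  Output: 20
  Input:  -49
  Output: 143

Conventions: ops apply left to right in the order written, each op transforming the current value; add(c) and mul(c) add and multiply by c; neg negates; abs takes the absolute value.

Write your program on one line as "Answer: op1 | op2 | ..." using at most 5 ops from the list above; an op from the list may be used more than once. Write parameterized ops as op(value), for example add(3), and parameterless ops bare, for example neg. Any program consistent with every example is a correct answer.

neg | mul(3) | abs | add(3) | add(-7)

Check, running the answer program on each example:
  6 -> -6 -> -18 -> 18 -> 21 -> 14
  26 -> -26 -> -78 -> 78 -> 81 -> 74
  -8 -> 8 -> 24 -> 24 -> 27 -> 20
  -49 -> 49 -> 147 -> 147 -> 150 -> 143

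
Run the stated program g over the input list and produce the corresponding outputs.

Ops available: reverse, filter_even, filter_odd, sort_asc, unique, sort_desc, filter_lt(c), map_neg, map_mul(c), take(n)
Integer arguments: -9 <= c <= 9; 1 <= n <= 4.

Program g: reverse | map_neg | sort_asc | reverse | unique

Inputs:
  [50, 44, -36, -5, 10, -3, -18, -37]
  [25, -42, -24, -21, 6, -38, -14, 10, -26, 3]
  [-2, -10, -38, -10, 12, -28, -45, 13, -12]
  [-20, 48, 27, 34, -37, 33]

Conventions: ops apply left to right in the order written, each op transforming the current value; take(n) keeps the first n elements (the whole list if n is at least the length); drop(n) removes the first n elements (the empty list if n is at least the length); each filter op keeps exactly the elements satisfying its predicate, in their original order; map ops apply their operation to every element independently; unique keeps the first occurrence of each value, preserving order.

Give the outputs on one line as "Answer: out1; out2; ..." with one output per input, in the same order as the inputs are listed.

Execution, op by op:
  [50, 44, -36, -5, 10, -3, -18, -37] -> [-37, -18, -3, 10, -5, -36, 44, 50] -> [37, 18, 3, -10, 5, 36, -44, -50] -> [-50, -44, -10, 3, 5, 18, 36, 37] -> [37, 36, 18, 5, 3, -10, -44, -50] -> [37, 36, 18, 5, 3, -10, -44, -50]
  [25, -42, -24, -21, 6, -38, -14, 10, -26, 3] -> [3, -26, 10, -14, -38, 6, -21, -24, -42, 25] -> [-3, 26, -10, 14, 38, -6, 21, 24, 42, -25] -> [-25, -10, -6, -3, 14, 21, 24, 26, 38, 42] -> [42, 38, 26, 24, 21, 14, -3, -6, -10, -25] -> [42, 38, 26, 24, 21, 14, -3, -6, -10, -25]
  [-2, -10, -38, -10, 12, -28, -45, 13, -12] -> [-12, 13, -45, -28, 12, -10, -38, -10, -2] -> [12, -13, 45, 28, -12, 10, 38, 10, 2] -> [-13, -12, 2, 10, 10, 12, 28, 38, 45] -> [45, 38, 28, 12, 10, 10, 2, -12, -13] -> [45, 38, 28, 12, 10, 2, -12, -13]
  [-20, 48, 27, 34, -37, 33] -> [33, -37, 34, 27, 48, -20] -> [-33, 37, -34, -27, -48, 20] -> [-48, -34, -33, -27, 20, 37] -> [37, 20, -27, -33, -34, -48] -> [37, 20, -27, -33, -34, -48]

[37, 36, 18, 5, 3, -10, -44, -50]; [42, 38, 26, 24, 21, 14, -3, -6, -10, -25]; [45, 38, 28, 12, 10, 2, -12, -13]; [37, 20, -27, -33, -34, -48]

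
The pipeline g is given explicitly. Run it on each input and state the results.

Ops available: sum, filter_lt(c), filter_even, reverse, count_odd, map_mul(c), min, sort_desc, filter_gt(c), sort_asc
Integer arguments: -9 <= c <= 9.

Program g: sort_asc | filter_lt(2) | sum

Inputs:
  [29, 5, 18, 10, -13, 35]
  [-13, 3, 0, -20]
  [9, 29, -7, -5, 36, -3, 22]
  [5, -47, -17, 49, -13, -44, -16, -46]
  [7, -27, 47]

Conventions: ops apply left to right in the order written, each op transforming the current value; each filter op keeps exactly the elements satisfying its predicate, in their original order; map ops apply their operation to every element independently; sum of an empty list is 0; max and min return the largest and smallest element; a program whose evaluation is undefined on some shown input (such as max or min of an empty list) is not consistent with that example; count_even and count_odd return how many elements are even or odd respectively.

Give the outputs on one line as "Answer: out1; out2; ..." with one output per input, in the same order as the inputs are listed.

-13; -33; -15; -183; -27

Execution, op by op:
  [29, 5, 18, 10, -13, 35] -> [-13, 5, 10, 18, 29, 35] -> [-13] -> -13
  [-13, 3, 0, -20] -> [-20, -13, 0, 3] -> [-20, -13, 0] -> -33
  [9, 29, -7, -5, 36, -3, 22] -> [-7, -5, -3, 9, 22, 29, 36] -> [-7, -5, -3] -> -15
  [5, -47, -17, 49, -13, -44, -16, -46] -> [-47, -46, -44, -17, -16, -13, 5, 49] -> [-47, -46, -44, -17, -16, -13] -> -183
  [7, -27, 47] -> [-27, 7, 47] -> [-27] -> -27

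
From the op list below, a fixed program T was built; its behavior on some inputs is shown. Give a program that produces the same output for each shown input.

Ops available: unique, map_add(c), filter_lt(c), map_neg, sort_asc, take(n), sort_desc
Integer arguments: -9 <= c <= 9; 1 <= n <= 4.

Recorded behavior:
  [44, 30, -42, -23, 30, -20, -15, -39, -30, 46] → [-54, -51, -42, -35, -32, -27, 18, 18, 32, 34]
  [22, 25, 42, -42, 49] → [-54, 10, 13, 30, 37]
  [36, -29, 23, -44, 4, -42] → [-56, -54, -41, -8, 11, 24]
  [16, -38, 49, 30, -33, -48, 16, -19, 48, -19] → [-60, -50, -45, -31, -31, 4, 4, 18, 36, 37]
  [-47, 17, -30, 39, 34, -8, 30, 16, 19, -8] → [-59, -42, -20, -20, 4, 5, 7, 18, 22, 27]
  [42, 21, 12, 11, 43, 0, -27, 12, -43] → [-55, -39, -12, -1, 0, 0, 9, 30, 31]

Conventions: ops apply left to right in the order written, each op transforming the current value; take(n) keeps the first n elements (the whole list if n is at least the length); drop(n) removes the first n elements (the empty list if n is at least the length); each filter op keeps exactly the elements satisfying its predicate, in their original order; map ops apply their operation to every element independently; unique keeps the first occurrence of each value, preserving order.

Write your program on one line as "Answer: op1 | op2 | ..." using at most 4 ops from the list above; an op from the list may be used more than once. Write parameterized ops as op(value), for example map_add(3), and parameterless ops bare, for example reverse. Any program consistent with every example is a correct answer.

map_add(-8) | map_add(-4) | sort_asc

Check, running the answer program on each example:
  [44, 30, -42, -23, 30, -20, -15, -39, -30, 46] -> [36, 22, -50, -31, 22, -28, -23, -47, -38, 38] -> [32, 18, -54, -35, 18, -32, -27, -51, -42, 34] -> [-54, -51, -42, -35, -32, -27, 18, 18, 32, 34]
  [22, 25, 42, -42, 49] -> [14, 17, 34, -50, 41] -> [10, 13, 30, -54, 37] -> [-54, 10, 13, 30, 37]
  [36, -29, 23, -44, 4, -42] -> [28, -37, 15, -52, -4, -50] -> [24, -41, 11, -56, -8, -54] -> [-56, -54, -41, -8, 11, 24]
  [16, -38, 49, 30, -33, -48, 16, -19, 48, -19] -> [8, -46, 41, 22, -41, -56, 8, -27, 40, -27] -> [4, -50, 37, 18, -45, -60, 4, -31, 36, -31] -> [-60, -50, -45, -31, -31, 4, 4, 18, 36, 37]
  [-47, 17, -30, 39, 34, -8, 30, 16, 19, -8] -> [-55, 9, -38, 31, 26, -16, 22, 8, 11, -16] -> [-59, 5, -42, 27, 22, -20, 18, 4, 7, -20] -> [-59, -42, -20, -20, 4, 5, 7, 18, 22, 27]
  [42, 21, 12, 11, 43, 0, -27, 12, -43] -> [34, 13, 4, 3, 35, -8, -35, 4, -51] -> [30, 9, 0, -1, 31, -12, -39, 0, -55] -> [-55, -39, -12, -1, 0, 0, 9, 30, 31]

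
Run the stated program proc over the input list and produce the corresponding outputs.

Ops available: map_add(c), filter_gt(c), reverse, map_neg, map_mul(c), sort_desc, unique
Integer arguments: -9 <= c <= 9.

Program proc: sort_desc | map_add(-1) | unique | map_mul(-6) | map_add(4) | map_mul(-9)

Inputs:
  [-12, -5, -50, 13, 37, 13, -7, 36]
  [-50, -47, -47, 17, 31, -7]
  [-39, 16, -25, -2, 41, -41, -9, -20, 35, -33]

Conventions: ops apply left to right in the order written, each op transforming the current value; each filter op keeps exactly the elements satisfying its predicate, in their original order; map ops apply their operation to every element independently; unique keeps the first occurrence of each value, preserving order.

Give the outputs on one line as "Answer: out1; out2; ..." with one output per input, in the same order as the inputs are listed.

Execution, op by op:
  [-12, -5, -50, 13, 37, 13, -7, 36] -> [37, 36, 13, 13, -5, -7, -12, -50] -> [36, 35, 12, 12, -6, -8, -13, -51] -> [36, 35, 12, -6, -8, -13, -51] -> [-216, -210, -72, 36, 48, 78, 306] -> [-212, -206, -68, 40, 52, 82, 310] -> [1908, 1854, 612, -360, -468, -738, -2790]
  [-50, -47, -47, 17, 31, -7] -> [31, 17, -7, -47, -47, -50] -> [30, 16, -8, -48, -48, -51] -> [30, 16, -8, -48, -51] -> [-180, -96, 48, 288, 306] -> [-176, -92, 52, 292, 310] -> [1584, 828, -468, -2628, -2790]
  [-39, 16, -25, -2, 41, -41, -9, -20, 35, -33] -> [41, 35, 16, -2, -9, -20, -25, -33, -39, -41] -> [40, 34, 15, -3, -10, -21, -26, -34, -40, -42] -> [40, 34, 15, -3, -10, -21, -26, -34, -40, -42] -> [-240, -204, -90, 18, 60, 126, 156, 204, 240, 252] -> [-236, -200, -86, 22, 64, 130, 160, 208, 244, 256] -> [2124, 1800, 774, -198, -576, -1170, -1440, -1872, -2196, -2304]

[1908, 1854, 612, -360, -468, -738, -2790]; [1584, 828, -468, -2628, -2790]; [2124, 1800, 774, -198, -576, -1170, -1440, -1872, -2196, -2304]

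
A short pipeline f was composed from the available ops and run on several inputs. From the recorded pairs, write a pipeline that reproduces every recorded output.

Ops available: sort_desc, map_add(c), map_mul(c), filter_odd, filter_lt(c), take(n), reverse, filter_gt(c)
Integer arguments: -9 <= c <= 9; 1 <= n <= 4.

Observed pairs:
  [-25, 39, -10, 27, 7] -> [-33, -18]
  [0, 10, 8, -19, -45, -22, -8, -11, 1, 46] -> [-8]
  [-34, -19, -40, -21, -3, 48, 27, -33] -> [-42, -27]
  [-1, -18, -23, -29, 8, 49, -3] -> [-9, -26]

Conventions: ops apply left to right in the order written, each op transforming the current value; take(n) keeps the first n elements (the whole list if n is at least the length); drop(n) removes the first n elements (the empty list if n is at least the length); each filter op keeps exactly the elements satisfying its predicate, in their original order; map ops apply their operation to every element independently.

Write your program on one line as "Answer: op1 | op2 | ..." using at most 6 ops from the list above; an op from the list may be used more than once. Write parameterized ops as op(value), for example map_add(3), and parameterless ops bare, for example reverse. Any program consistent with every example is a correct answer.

filter_lt(9) | take(4) | take(2) | map_add(-8) | filter_lt(-4)

Check, running the answer program on each example:
  [-25, 39, -10, 27, 7] -> [-25, -10, 7] -> [-25, -10, 7] -> [-25, -10] -> [-33, -18] -> [-33, -18]
  [0, 10, 8, -19, -45, -22, -8, -11, 1, 46] -> [0, 8, -19, -45, -22, -8, -11, 1] -> [0, 8, -19, -45] -> [0, 8] -> [-8, 0] -> [-8]
  [-34, -19, -40, -21, -3, 48, 27, -33] -> [-34, -19, -40, -21, -3, -33] -> [-34, -19, -40, -21] -> [-34, -19] -> [-42, -27] -> [-42, -27]
  [-1, -18, -23, -29, 8, 49, -3] -> [-1, -18, -23, -29, 8, -3] -> [-1, -18, -23, -29] -> [-1, -18] -> [-9, -26] -> [-9, -26]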